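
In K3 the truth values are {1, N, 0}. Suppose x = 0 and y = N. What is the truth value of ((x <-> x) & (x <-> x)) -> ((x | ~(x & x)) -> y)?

N

x <-> x = 0 <-> 0 = 1
x <-> x = 0 <-> 0 = 1
(x <-> x) & (x <-> x) = 1 & 1 = 1
x & x = 0 & 0 = 0
~(x & x) = ~0 = 1
x | ~(x & x) = 0 | 1 = 1
(x | ~(x & x)) -> y = 1 -> N = N
((x <-> x) & (x <-> x)) -> ((x | ~(x & x)) -> y) = 1 -> N = N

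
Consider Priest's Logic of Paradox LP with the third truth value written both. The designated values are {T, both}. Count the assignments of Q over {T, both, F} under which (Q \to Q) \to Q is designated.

2

Q=T: T ✓
Q=both: both ✓
Q=F: F ·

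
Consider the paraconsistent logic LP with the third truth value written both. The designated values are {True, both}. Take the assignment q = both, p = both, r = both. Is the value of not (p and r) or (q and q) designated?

p and r = both and both = both
not (p and r) = not both = both
q and q = both and both = both
not (p and r) or (q and q) = both or both = both
both ∈ {True, both}.

Yes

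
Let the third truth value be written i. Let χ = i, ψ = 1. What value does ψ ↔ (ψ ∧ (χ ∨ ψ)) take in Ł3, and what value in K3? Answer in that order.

1; 1

In Ł3: χ ∨ ψ = i ∨ 1 = 1
ψ ∧ (χ ∨ ψ) = 1 ∧ 1 = 1
ψ ↔ (ψ ∧ (χ ∨ ψ)) = 1 ↔ 1 = 1
In K3: χ ∨ ψ = i ∨ 1 = 1
ψ ∧ (χ ∨ ψ) = 1 ∧ 1 = 1
ψ ↔ (ψ ∧ (χ ∨ ψ)) = 1 ↔ 1 = 1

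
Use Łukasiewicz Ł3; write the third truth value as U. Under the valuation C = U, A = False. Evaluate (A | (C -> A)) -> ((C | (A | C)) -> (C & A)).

True

C -> A = U -> False = U  [min(1, 1−½+0)]
A | (C -> A) = False | U = U
A | C = False | U = U
C | (A | C) = U | U = U
C & A = U & False = False
(C | (A | C)) -> (C & A) = U -> False = U
(A | (C -> A)) -> ((C | (A | C)) -> (C & A)) = U -> U = True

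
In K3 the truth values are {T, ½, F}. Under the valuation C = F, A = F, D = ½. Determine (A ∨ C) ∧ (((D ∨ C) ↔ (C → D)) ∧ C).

F

A ∨ C = F ∨ F = F
D ∨ C = ½ ∨ F = ½
C → D = F → ½ = T  [¬F ∨ ½]
(D ∨ C) ↔ (C → D) = ½ ↔ T = ½
((D ∨ C) ↔ (C → D)) ∧ C = ½ ∧ F = F
(A ∨ C) ∧ (((D ∨ C) ↔ (C → D)) ∧ C) = F ∧ F = F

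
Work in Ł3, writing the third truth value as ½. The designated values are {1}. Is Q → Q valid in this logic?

Yes

Every assignment of Q over {1, ½, 0} gives a value in {1}.
In particular, with Q=½: Q → Q = 1.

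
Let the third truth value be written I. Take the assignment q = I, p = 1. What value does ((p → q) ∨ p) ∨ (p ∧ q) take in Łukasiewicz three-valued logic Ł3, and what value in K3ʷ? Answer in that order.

1; I

In Łukasiewicz three-valued logic Ł3: p → q = 1 → I = I  [min(1, 1−1+½)]
(p → q) ∨ p = I ∨ 1 = 1
p ∧ q = 1 ∧ I = I
((p → q) ∨ p) ∨ (p ∧ q) = 1 ∨ I = 1
In K3ʷ: p → q = 1 → I = I  [any arg is the third value ⇒ result is the third value]
(p → q) ∨ p = I ∨ 1 = I
p ∧ q = 1 ∧ I = I
((p → q) ∨ p) ∨ (p ∧ q) = I ∨ I = I
They differ because Łukasiewicz three-valued logic Ł3 and K3ʷ treat I differently under the binary connectives.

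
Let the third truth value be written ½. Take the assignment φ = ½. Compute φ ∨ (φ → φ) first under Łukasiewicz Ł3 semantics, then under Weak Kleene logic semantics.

In Łukasiewicz Ł3: φ → φ = ½ → ½ = 1  [min(1, 1−½+½)]
φ ∨ (φ → φ) = ½ ∨ 1 = 1
In Weak Kleene logic: φ → φ = ½ → ½ = ½
φ ∨ (φ → φ) = ½ ∨ ½ = ½
They differ because Łukasiewicz Ł3 and Weak Kleene logic treat ½ differently under the binary connectives.

1; ½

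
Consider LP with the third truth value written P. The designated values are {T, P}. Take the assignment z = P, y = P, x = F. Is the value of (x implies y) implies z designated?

x implies y = F implies P = T  [not F or P]
(x implies y) implies z = T implies P = P
P ∈ {T, P}.

Yes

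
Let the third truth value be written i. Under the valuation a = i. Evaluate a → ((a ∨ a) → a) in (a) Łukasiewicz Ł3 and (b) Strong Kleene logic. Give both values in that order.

⊤; i

In Łukasiewicz Ł3: a ∨ a = i ∨ i = i
(a ∨ a) → a = i → i = ⊤  [min(1, 1−½+½)]
a → ((a ∨ a) → a) = i → ⊤ = ⊤
In Strong Kleene logic: a ∨ a = i ∨ i = i
(a ∨ a) → a = i → i = i
a → ((a ∨ a) → a) = i → i = i
They differ because Łukasiewicz Ł3 and Strong Kleene logic treat i differently under implication.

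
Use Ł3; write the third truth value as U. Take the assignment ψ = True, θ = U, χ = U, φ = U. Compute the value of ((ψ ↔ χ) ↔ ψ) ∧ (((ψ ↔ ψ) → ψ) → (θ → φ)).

ψ ↔ χ = True ↔ U = U  [1 − |1−½|]
(ψ ↔ χ) ↔ ψ = U ↔ True = U
ψ ↔ ψ = True ↔ True = True
(ψ ↔ ψ) → ψ = True → True = True
θ → φ = U → U = True
((ψ ↔ ψ) → ψ) → (θ → φ) = True → True = True
((ψ ↔ χ) ↔ ψ) ∧ (((ψ ↔ ψ) → ψ) → (θ → φ)) = U ∧ True = U

U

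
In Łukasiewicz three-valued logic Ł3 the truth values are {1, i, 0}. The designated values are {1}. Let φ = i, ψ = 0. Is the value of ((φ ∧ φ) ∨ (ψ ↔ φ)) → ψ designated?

No

φ ∧ φ = i ∧ i = i
ψ ↔ φ = 0 ↔ i = i  [1 − |0−½|]
(φ ∧ φ) ∨ (ψ ↔ φ) = i ∨ i = i
((φ ∧ φ) ∨ (ψ ↔ φ)) → ψ = i → 0 = i
i ∉ {1}.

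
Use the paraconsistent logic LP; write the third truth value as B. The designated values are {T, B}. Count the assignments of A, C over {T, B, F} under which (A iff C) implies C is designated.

Of the 9 assignments, 8 give a value in {T, B}.

8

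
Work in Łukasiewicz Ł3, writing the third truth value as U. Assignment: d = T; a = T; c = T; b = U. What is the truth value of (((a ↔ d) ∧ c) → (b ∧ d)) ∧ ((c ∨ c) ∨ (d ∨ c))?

a ↔ d = T ↔ T = T
(a ↔ d) ∧ c = T ∧ T = T
b ∧ d = U ∧ T = U
((a ↔ d) ∧ c) → (b ∧ d) = T → U = U  [min(1, 1−1+½)]
c ∨ c = T ∨ T = T
d ∨ c = T ∨ T = T
(c ∨ c) ∨ (d ∨ c) = T ∨ T = T
(((a ↔ d) ∧ c) → (b ∧ d)) ∧ ((c ∨ c) ∨ (d ∨ c)) = U ∧ T = U

U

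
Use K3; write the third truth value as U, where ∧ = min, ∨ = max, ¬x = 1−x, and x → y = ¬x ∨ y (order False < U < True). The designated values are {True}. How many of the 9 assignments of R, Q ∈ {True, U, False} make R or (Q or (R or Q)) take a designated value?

5

Of the 9 assignments, 5 give a value in {True}.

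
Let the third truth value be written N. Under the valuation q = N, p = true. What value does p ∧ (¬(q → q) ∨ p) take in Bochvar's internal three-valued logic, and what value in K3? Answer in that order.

In Bochvar's internal three-valued logic: q → q = N → N = N  [any arg is the third value ⇒ result is the third value]
¬(q → q) = ¬N = N
¬(q → q) ∨ p = N ∨ true = N
p ∧ (¬(q → q) ∨ p) = true ∧ N = N
In K3: q → q = N → N = N  [¬N ∨ N]
¬(q → q) = ¬N = N
¬(q → q) ∨ p = N ∨ true = true
p ∧ (¬(q → q) ∨ p) = true ∧ true = true
They differ because Bochvar's internal three-valued logic and K3 treat N differently under the binary connectives.

N; true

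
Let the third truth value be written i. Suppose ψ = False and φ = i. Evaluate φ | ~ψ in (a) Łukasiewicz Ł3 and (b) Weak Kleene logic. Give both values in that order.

In Łukasiewicz Ł3: ~ψ = ~False = True
φ | ~ψ = i | True = True
In Weak Kleene logic: ~ψ = ~False = True
φ | ~ψ = i | True = i
They differ because Łukasiewicz Ł3 and Weak Kleene logic treat i differently under the binary connectives.

True; i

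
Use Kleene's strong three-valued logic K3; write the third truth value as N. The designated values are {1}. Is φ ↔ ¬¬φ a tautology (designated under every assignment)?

No

Countermodel: φ=N gives N, which is not designated.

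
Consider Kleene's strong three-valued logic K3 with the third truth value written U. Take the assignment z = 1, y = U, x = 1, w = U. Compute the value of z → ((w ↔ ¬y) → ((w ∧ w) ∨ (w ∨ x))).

1

¬y = ¬U = U
w ↔ ¬y = U ↔ U = U
w ∧ w = U ∧ U = U
w ∨ x = U ∨ 1 = 1
(w ∧ w) ∨ (w ∨ x) = U ∨ 1 = 1
(w ↔ ¬y) → ((w ∧ w) ∨ (w ∨ x)) = U → 1 = 1
z → ((w ↔ ¬y) → ((w ∧ w) ∨ (w ∨ x))) = 1 → 1 = 1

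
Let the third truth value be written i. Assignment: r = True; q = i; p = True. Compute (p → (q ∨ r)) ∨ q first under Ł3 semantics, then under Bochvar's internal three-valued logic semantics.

True; i

In Ł3: q ∨ r = i ∨ True = True
p → (q ∨ r) = True → True = True
(p → (q ∨ r)) ∨ q = True ∨ i = True
In Bochvar's internal three-valued logic: q ∨ r = i ∨ True = i
p → (q ∨ r) = True → i = i  [any arg is the third value ⇒ result is the third value]
(p → (q ∨ r)) ∨ q = i ∨ i = i
They differ because Ł3 and Bochvar's internal three-valued logic treat i differently under the binary connectives.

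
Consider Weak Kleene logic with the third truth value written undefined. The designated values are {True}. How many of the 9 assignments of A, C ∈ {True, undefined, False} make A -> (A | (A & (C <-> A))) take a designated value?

Designated under: (A=True, C=True); (A=True, C=False); (A=False, C=True); (A=False, C=False).

4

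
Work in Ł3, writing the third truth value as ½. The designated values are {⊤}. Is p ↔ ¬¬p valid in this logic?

Every assignment of p over {⊤, ½, ⊥} gives a value in {⊤}.
In particular, with p=½: p ↔ ¬¬p = ⊤.

Yes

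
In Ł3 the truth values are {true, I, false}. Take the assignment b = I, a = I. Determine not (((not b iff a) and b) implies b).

false

not b = not I = I
not b iff a = I iff I = true  [1 − |½−½|]
(not b iff a) and b = true and I = I
((not b iff a) and b) implies b = I implies I = true
not (((not b iff a) and b) implies b) = not true = false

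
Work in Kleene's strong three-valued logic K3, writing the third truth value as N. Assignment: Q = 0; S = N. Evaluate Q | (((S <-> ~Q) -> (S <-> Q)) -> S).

~Q = ~0 = 1
S <-> ~Q = N <-> 1 = N
S <-> Q = N <-> 0 = N
(S <-> ~Q) -> (S <-> Q) = N -> N = N  [~N | N]
((S <-> ~Q) -> (S <-> Q)) -> S = N -> N = N
Q | (((S <-> ~Q) -> (S <-> Q)) -> S) = 0 | N = N

N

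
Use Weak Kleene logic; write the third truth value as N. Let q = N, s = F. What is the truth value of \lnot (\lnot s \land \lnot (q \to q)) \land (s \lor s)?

\lnot s = \lnot F = T
q \to q = N \to N = N  [any arg is the third value ⇒ result is the third value]
\lnot (q \to q) = \lnot N = N
\lnot s \land \lnot (q \to q) = T \land N = N
\lnot (\lnot s \land \lnot (q \to q)) = \lnot N = N
s \lor s = F \lor F = F
\lnot (\lnot s \land \lnot (q \to q)) \land (s \lor s) = N \land F = N

N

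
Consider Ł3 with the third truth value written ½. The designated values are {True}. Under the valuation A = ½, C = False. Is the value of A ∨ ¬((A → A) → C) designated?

A → A = ½ → ½ = True
(A → A) → C = True → False = False
¬((A → A) → C) = ¬False = True
A ∨ ¬((A → A) → C) = ½ ∨ True = True
True ∈ {True}.

Yes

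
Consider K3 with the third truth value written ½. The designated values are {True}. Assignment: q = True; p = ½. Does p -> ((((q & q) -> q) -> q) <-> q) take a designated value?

Yes

q & q = True & True = True
(q & q) -> q = True -> True = True
((q & q) -> q) -> q = True -> True = True
(((q & q) -> q) -> q) <-> q = True <-> True = True
p -> ((((q & q) -> q) -> q) <-> q) = ½ -> True = True
True ∈ {True}.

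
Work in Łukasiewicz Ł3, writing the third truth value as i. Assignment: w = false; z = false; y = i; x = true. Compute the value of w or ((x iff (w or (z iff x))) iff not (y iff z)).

z iff x = false iff true = false
w or (z iff x) = false or false = false
x iff (w or (z iff x)) = true iff false = false
y iff z = i iff false = i  [1 − |½−0|]
not (y iff z) = not i = i
(x iff (w or (z iff x))) iff not (y iff z) = false iff i = i
w or ((x iff (w or (z iff x))) iff not (y iff z)) = false or i = i

i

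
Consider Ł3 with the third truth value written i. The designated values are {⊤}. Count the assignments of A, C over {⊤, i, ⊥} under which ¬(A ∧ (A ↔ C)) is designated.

4

Designated under: (A=⊤, C=⊥); (A=⊥, C=⊤); (A=⊥, C=i); (A=⊥, C=⊥).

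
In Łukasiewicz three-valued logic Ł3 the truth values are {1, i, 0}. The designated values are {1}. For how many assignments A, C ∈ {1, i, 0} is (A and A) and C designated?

Designated under: (A=1, C=1).

1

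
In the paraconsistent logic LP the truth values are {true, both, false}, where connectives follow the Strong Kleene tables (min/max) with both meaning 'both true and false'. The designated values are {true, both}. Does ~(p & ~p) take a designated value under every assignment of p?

Yes

Every assignment of p over {true, both, false} gives a value in {true, both}.
In particular, with p=both: ~(p & ~p) = both.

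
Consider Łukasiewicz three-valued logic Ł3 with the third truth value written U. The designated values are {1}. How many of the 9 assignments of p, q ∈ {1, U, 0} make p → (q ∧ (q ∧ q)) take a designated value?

6

Of the 9 assignments, 6 give a value in {1}.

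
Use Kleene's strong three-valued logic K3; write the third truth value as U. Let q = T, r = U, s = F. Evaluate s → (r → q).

T

r → q = U → T = T  [¬U ∨ T]
s → (r → q) = F → T = T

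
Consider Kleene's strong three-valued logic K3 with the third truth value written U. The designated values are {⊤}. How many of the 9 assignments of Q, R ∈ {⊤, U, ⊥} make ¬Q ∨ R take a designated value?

Of the 9 assignments, 5 give a value in {⊤}.

5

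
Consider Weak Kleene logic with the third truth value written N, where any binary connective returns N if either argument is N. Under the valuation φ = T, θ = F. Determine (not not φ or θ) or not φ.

T

not φ = not T = F
not not φ = not F = T
not not φ or θ = T or F = T
not φ = not T = F
(not not φ or θ) or not φ = T or F = T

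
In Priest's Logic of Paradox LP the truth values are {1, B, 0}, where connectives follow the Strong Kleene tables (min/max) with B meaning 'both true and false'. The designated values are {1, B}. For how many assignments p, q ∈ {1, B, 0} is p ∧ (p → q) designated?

Of the 9 assignments, 5 give a value in {1, B}.

5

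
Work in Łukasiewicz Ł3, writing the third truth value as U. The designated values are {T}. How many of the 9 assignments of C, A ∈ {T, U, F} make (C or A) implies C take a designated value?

Of the 9 assignments, 6 give a value in {T}.

6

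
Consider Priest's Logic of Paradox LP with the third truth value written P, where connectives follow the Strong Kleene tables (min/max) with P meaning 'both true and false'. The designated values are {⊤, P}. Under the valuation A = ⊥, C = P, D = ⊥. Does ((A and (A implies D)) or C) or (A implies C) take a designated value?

Yes

A implies D = ⊥ implies ⊥ = ⊤
A and (A implies D) = ⊥ and ⊤ = ⊥
(A and (A implies D)) or C = ⊥ or P = P
A implies C = ⊥ implies P = ⊤  [not ⊥ or P]
((A and (A implies D)) or C) or (A implies C) = P or ⊤ = ⊤
⊤ ∈ {⊤, P}.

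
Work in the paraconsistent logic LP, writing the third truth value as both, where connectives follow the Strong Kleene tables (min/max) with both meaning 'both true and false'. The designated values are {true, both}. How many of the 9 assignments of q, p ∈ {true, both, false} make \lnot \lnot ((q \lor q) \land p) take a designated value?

Designated under: (q=true, p=true); (q=true, p=both); (q=both, p=true); (q=both, p=both).

4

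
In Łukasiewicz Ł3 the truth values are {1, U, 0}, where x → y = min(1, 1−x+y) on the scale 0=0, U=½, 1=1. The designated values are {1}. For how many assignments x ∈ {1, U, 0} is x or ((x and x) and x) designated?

x=1: 1 ✓
x=U: U ·
x=0: 0 ·

1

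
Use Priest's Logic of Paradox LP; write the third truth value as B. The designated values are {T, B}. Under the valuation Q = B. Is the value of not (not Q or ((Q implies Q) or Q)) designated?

not Q = not B = B
Q implies Q = B implies B = B  [not B or B]
(Q implies Q) or Q = B or B = B
not Q or ((Q implies Q) or Q) = B or B = B
not (not Q or ((Q implies Q) or Q)) = not B = B
B ∈ {T, B}.

Yes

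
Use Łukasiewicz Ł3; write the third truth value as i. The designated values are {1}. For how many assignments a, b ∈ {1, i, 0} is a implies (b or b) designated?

Of the 9 assignments, 6 give a value in {1}.

6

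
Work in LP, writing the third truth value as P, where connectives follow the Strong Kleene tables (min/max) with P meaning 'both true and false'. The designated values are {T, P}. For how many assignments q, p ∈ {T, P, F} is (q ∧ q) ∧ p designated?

Designated under: (q=T, p=T); (q=T, p=P); (q=P, p=T); (q=P, p=P).

4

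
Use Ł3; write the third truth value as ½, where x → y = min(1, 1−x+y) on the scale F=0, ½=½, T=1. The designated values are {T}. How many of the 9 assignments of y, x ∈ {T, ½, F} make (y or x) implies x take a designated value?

6

Of the 9 assignments, 6 give a value in {T}.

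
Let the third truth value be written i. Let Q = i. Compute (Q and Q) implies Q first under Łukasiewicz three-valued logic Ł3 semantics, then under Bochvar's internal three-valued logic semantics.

1; i

In Łukasiewicz three-valued logic Ł3: Q and Q = i and i = i
(Q and Q) implies Q = i implies i = 1  [min(1, 1−½+½)]
In Bochvar's internal three-valued logic: Q and Q = i and i = i
(Q and Q) implies Q = i implies i = i  [any arg is the third value ⇒ result is the third value]
They differ because Łukasiewicz three-valued logic Ł3 and Bochvar's internal three-valued logic treat i differently under the binary connectives.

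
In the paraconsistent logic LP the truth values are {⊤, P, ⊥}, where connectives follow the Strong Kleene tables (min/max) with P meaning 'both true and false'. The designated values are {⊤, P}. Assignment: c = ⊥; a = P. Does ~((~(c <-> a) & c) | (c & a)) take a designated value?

c <-> a = ⊥ <-> P = P
~(c <-> a) = ~P = P
~(c <-> a) & c = P & ⊥ = ⊥
c & a = ⊥ & P = ⊥
(~(c <-> a) & c) | (c & a) = ⊥ | ⊥ = ⊥
~((~(c <-> a) & c) | (c & a)) = ~⊥ = ⊤
⊤ ∈ {⊤, P}.

Yes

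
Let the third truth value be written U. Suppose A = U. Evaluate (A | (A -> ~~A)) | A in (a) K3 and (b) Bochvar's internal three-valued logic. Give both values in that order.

U; U

In K3: ~A = ~U = U
~~A = ~U = U
A -> ~~A = U -> U = U  [~U | U]
A | (A -> ~~A) = U | U = U
(A | (A -> ~~A)) | A = U | U = U
In Bochvar's internal three-valued logic: ~A = ~U = U
~~A = ~U = U
A -> ~~A = U -> U = U  [any arg is the third value ⇒ result is the third value]
A | (A -> ~~A) = U | U = U
(A | (A -> ~~A)) | A = U | U = U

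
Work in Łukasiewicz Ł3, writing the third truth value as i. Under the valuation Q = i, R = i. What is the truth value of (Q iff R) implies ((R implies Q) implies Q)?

i

Q iff R = i iff i = T
R implies Q = i implies i = T
(R implies Q) implies Q = T implies i = i
(Q iff R) implies ((R implies Q) implies Q) = T implies i = i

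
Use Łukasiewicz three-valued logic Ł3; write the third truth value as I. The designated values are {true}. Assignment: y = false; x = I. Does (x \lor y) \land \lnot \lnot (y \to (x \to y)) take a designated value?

No

x \lor y = I \lor false = I
x \to y = I \to false = I  [min(1, 1−½+0)]
y \to (x \to y) = false \to I = true
\lnot (y \to (x \to y)) = \lnot true = false
\lnot \lnot (y \to (x \to y)) = \lnot false = true
(x \lor y) \land \lnot \lnot (y \to (x \to y)) = I \land true = I
I ∉ {true}.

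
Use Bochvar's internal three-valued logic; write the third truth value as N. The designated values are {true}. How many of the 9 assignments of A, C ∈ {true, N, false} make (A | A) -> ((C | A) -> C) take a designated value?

3

Designated under: (A=true, C=true); (A=false, C=true); (A=false, C=false).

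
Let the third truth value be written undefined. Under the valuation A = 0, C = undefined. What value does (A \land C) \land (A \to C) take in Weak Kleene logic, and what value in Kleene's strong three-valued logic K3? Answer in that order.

In Weak Kleene logic: A \land C = 0 \land undefined = undefined
A \to C = 0 \to undefined = undefined
(A \land C) \land (A \to C) = undefined \land undefined = undefined
In Kleene's strong three-valued logic K3: A \land C = 0 \land undefined = 0
A \to C = 0 \to undefined = 1
(A \land C) \land (A \to C) = 0 \land 1 = 0
They differ because Weak Kleene logic and Kleene's strong three-valued logic K3 treat undefined differently under the binary connectives.

undefined; 0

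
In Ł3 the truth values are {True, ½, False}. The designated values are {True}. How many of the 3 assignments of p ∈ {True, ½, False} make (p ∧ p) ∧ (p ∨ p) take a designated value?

p=True: True ✓
p=½: ½ ·
p=False: False ·

1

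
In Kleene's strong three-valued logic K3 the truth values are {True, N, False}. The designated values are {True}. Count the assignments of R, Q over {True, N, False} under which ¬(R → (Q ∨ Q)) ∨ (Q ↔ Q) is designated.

6

Of the 9 assignments, 6 give a value in {True}.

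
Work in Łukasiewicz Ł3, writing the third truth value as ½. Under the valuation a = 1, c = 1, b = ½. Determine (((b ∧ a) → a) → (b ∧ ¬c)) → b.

1

b ∧ a = ½ ∧ 1 = ½
(b ∧ a) → a = ½ → 1 = 1  [min(1, 1−½+1)]
¬c = ¬1 = 0
b ∧ ¬c = ½ ∧ 0 = 0
((b ∧ a) → a) → (b ∧ ¬c) = 1 → 0 = 0
(((b ∧ a) → a) → (b ∧ ¬c)) → b = 0 → ½ = 1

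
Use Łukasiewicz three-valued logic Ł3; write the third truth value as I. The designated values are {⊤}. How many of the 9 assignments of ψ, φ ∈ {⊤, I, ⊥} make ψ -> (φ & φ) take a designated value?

6

Of the 9 assignments, 6 give a value in {⊤}.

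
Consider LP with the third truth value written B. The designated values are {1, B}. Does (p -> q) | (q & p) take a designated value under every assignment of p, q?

Countermodel: p=1, q=0 gives 0, which is not designated.

No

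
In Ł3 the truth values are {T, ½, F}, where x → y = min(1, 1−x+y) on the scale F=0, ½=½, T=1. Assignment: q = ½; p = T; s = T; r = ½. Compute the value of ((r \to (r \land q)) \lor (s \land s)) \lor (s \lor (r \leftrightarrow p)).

r \land q = ½ \land ½ = ½
r \to (r \land q) = ½ \to ½ = T  [min(1, 1−½+½)]
s \land s = T \land T = T
(r \to (r \land q)) \lor (s \land s) = T \lor T = T
r \leftrightarrow p = ½ \leftrightarrow T = ½
s \lor (r \leftrightarrow p) = T \lor ½ = T
((r \to (r \land q)) \lor (s \land s)) \lor (s \lor (r \leftrightarrow p)) = T \lor T = T

T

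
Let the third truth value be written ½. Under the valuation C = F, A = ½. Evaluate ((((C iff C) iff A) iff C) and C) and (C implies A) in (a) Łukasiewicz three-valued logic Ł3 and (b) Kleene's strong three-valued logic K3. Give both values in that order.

In Łukasiewicz three-valued logic Ł3: C iff C = F iff F = T
(C iff C) iff A = T iff ½ = ½
((C iff C) iff A) iff C = ½ iff F = ½
(((C iff C) iff A) iff C) and C = ½ and F = F
C implies A = F implies ½ = T
((((C iff C) iff A) iff C) and C) and (C implies A) = F and T = F
In Kleene's strong three-valued logic K3: C iff C = F iff F = T
(C iff C) iff A = T iff ½ = ½
((C iff C) iff A) iff C = ½ iff F = ½
(((C iff C) iff A) iff C) and C = ½ and F = F
C implies A = F implies ½ = T  [not F or ½]
((((C iff C) iff A) iff C) and C) and (C implies A) = F and T = F

F; F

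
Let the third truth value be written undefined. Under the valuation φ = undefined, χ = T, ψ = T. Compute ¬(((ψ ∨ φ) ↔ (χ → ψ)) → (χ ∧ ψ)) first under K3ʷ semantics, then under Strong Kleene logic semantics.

In K3ʷ: ψ ∨ φ = T ∨ undefined = undefined
χ → ψ = T → T = T
(ψ ∨ φ) ↔ (χ → ψ) = undefined ↔ T = undefined
χ ∧ ψ = T ∧ T = T
((ψ ∨ φ) ↔ (χ → ψ)) → (χ ∧ ψ) = undefined → T = undefined  [any arg is the third value ⇒ result is the third value]
¬(((ψ ∨ φ) ↔ (χ → ψ)) → (χ ∧ ψ)) = ¬undefined = undefined
In Strong Kleene logic: ψ ∨ φ = T ∨ undefined = T
χ → ψ = T → T = T
(ψ ∨ φ) ↔ (χ → ψ) = T ↔ T = T
χ ∧ ψ = T ∧ T = T
((ψ ∨ φ) ↔ (χ → ψ)) → (χ ∧ ψ) = T → T = T
¬(((ψ ∨ φ) ↔ (χ → ψ)) → (χ ∧ ψ)) = ¬T = F
They differ because K3ʷ and Strong Kleene logic treat undefined differently under the binary connectives.

undefined; F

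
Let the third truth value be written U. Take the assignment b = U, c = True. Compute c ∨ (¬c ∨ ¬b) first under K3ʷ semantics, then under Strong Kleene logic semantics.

In K3ʷ: ¬c = ¬True = False
¬b = ¬U = U
¬c ∨ ¬b = False ∨ U = U
c ∨ (¬c ∨ ¬b) = True ∨ U = U
In Strong Kleene logic: ¬c = ¬True = False
¬b = ¬U = U
¬c ∨ ¬b = False ∨ U = U
c ∨ (¬c ∨ ¬b) = True ∨ U = True
They differ because K3ʷ and Strong Kleene logic treat U differently under the binary connectives.

U; True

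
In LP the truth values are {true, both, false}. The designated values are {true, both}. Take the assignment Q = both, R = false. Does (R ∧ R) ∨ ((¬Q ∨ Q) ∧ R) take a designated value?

R ∧ R = false ∧ false = false
¬Q = ¬both = both
¬Q ∨ Q = both ∨ both = both
(¬Q ∨ Q) ∧ R = both ∧ false = false
(R ∧ R) ∨ ((¬Q ∨ Q) ∧ R) = false ∨ false = false
false ∉ {true, both}.

No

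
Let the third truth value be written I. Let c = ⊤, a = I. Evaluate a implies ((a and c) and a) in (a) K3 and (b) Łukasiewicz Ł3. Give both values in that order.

In K3: a and c = I and ⊤ = I
(a and c) and a = I and I = I
a implies ((a and c) and a) = I implies I = I
In Łukasiewicz Ł3: a and c = I and ⊤ = I
(a and c) and a = I and I = I
a implies ((a and c) and a) = I implies I = ⊤  [min(1, 1−½+½)]
They differ because K3 and Łukasiewicz Ł3 treat I differently under implication.

I; ⊤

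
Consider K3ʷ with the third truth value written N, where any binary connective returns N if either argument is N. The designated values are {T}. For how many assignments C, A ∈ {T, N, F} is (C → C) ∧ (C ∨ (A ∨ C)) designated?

3

Designated under: (C=T, A=T); (C=T, A=F); (C=F, A=T).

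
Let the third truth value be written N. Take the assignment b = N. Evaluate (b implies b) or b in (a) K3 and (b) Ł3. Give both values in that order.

In K3: b implies b = N implies N = N  [not N or N]
(b implies b) or b = N or N = N
In Ł3: b implies b = N implies N = T  [min(1, 1−½+½)]
(b implies b) or b = T or N = T
They differ because K3 and Ł3 treat N differently under implication.

N; T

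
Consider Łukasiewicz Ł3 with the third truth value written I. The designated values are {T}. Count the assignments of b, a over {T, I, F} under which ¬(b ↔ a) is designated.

2

Designated under: (b=T, a=F); (b=F, a=T).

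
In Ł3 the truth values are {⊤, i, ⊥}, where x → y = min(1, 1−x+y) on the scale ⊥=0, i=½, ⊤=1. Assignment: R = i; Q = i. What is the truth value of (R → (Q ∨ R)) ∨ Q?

Q ∨ R = i ∨ i = i
R → (Q ∨ R) = i → i = ⊤  [min(1, 1−½+½)]
(R → (Q ∨ R)) ∨ Q = ⊤ ∨ i = ⊤

⊤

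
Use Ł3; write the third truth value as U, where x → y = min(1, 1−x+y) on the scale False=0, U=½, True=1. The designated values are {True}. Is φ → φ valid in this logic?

Every assignment of φ over {True, U, False} gives a value in {True}.
In particular, with φ=U: φ → φ = True.

Yes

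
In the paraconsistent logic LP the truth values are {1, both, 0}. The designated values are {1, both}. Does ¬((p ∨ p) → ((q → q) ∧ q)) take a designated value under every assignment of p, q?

No

Countermodel: p=1, q=1 gives 0, which is not designated.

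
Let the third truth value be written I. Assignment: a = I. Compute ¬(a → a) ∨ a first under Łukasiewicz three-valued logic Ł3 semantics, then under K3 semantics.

I; I

In Łukasiewicz three-valued logic Ł3: a → a = I → I = ⊤
¬(a → a) = ¬⊤ = ⊥
¬(a → a) ∨ a = ⊥ ∨ I = I
In K3: a → a = I → I = I  [¬I ∨ I]
¬(a → a) = ¬I = I
¬(a → a) ∨ a = I ∨ I = I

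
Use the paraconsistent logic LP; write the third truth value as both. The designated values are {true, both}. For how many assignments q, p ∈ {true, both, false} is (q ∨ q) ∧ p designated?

Designated under: (q=true, p=true); (q=true, p=both); (q=both, p=true); (q=both, p=both).

4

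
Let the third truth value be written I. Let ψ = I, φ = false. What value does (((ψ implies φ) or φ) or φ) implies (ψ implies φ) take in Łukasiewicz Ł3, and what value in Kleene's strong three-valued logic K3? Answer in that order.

true; I

In Łukasiewicz Ł3: ψ implies φ = I implies false = I
(ψ implies φ) or φ = I or false = I
((ψ implies φ) or φ) or φ = I or false = I
ψ implies φ = I implies false = I
(((ψ implies φ) or φ) or φ) implies (ψ implies φ) = I implies I = true
In Kleene's strong three-valued logic K3: ψ implies φ = I implies false = I  [not I or false]
(ψ implies φ) or φ = I or false = I
((ψ implies φ) or φ) or φ = I or false = I
ψ implies φ = I implies false = I
(((ψ implies φ) or φ) or φ) implies (ψ implies φ) = I implies I = I
They differ because Łukasiewicz Ł3 and Kleene's strong three-valued logic K3 treat I differently under implication.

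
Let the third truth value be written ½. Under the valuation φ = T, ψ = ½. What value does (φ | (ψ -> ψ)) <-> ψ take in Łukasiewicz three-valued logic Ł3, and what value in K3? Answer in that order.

½; ½

In Łukasiewicz three-valued logic Ł3: ψ -> ψ = ½ -> ½ = T
φ | (ψ -> ψ) = T | T = T
(φ | (ψ -> ψ)) <-> ψ = T <-> ½ = ½
In K3: ψ -> ψ = ½ -> ½ = ½  [~½ | ½]
φ | (ψ -> ψ) = T | ½ = T
(φ | (ψ -> ψ)) <-> ψ = T <-> ½ = ½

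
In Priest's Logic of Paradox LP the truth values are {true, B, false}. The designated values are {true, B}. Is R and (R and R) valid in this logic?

No

Countermodel: R=false gives false, which is not designated.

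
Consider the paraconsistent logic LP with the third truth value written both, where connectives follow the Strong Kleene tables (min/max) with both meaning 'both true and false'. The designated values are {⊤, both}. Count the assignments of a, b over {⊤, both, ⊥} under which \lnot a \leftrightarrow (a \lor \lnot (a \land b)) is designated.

6

Of the 9 assignments, 6 give a value in {⊤, both}.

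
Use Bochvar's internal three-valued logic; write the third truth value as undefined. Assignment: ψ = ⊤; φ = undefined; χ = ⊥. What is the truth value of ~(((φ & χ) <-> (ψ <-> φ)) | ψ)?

φ & χ = undefined & ⊥ = undefined
ψ <-> φ = ⊤ <-> undefined = undefined
(φ & χ) <-> (ψ <-> φ) = undefined <-> undefined = undefined
((φ & χ) <-> (ψ <-> φ)) | ψ = undefined | ⊤ = undefined
~(((φ & χ) <-> (ψ <-> φ)) | ψ) = ~undefined = undefined

undefined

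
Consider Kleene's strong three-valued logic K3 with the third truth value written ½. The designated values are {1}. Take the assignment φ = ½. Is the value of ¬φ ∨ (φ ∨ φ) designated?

¬φ = ¬½ = ½
φ ∨ φ = ½ ∨ ½ = ½
¬φ ∨ (φ ∨ φ) = ½ ∨ ½ = ½
½ ∉ {1}.

No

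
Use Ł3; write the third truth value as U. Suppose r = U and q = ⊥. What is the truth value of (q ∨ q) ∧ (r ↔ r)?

⊥

q ∨ q = ⊥ ∨ ⊥ = ⊥
r ↔ r = U ↔ U = ⊤
(q ∨ q) ∧ (r ↔ r) = ⊥ ∧ ⊤ = ⊥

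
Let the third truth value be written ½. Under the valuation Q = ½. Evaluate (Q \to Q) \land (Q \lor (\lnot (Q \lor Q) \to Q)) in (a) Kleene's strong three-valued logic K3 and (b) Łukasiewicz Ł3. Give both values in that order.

In Kleene's strong three-valued logic K3: Q \to Q = ½ \to ½ = ½  [\lnot ½ \lor ½]
Q \lor Q = ½ \lor ½ = ½
\lnot (Q \lor Q) = \lnot ½ = ½
\lnot (Q \lor Q) \to Q = ½ \to ½ = ½
Q \lor (\lnot (Q \lor Q) \to Q) = ½ \lor ½ = ½
(Q \to Q) \land (Q \lor (\lnot (Q \lor Q) \to Q)) = ½ \land ½ = ½
In Łukasiewicz Ł3: Q \to Q = ½ \to ½ = T  [min(1, 1−½+½)]
Q \lor Q = ½ \lor ½ = ½
\lnot (Q \lor Q) = \lnot ½ = ½
\lnot (Q \lor Q) \to Q = ½ \to ½ = T
Q \lor (\lnot (Q \lor Q) \to Q) = ½ \lor T = T
(Q \to Q) \land (Q \lor (\lnot (Q \lor Q) \to Q)) = T \land T = T
They differ because Kleene's strong three-valued logic K3 and Łukasiewicz Ł3 treat ½ differently under implication.

½; T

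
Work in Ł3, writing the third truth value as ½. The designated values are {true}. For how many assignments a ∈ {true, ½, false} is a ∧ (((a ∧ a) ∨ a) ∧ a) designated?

1

a=true: true ✓
a=½: ½ ·
a=false: false ·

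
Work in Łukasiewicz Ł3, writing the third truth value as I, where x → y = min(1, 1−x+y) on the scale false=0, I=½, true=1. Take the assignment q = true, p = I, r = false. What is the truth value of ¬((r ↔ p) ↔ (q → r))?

r ↔ p = false ↔ I = I  [1 − |0−½|]
q → r = true → false = false
(r ↔ p) ↔ (q → r) = I ↔ false = I
¬((r ↔ p) ↔ (q → r)) = ¬I = I

I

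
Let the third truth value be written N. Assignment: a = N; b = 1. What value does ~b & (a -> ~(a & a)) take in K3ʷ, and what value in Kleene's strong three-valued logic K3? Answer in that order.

N; 0

In K3ʷ: ~b = ~1 = 0
a & a = N & N = N
~(a & a) = ~N = N
a -> ~(a & a) = N -> N = N  [any arg is the third value ⇒ result is the third value]
~b & (a -> ~(a & a)) = 0 & N = N
In Kleene's strong three-valued logic K3: ~b = ~1 = 0
a & a = N & N = N
~(a & a) = ~N = N
a -> ~(a & a) = N -> N = N  [~N | N]
~b & (a -> ~(a & a)) = 0 & N = 0
They differ because K3ʷ and Kleene's strong three-valued logic K3 treat N differently under the binary connectives.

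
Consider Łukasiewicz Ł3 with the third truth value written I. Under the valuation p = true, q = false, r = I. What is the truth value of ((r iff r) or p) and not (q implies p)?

r iff r = I iff I = true  [1 − |½−½|]
(r iff r) or p = true or true = true
q implies p = false implies true = true
not (q implies p) = not true = false
((r iff r) or p) and not (q implies p) = true and false = false

false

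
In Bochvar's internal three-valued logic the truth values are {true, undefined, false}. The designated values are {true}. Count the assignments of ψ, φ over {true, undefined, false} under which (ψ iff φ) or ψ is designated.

3

Designated under: (ψ=true, φ=true); (ψ=true, φ=false); (ψ=false, φ=false).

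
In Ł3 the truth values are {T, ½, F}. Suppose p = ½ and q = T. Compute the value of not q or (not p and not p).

not q = not T = F
not p = not ½ = ½
not p = not ½ = ½
not p and not p = ½ and ½ = ½
not q or (not p and not p) = F or ½ = ½

½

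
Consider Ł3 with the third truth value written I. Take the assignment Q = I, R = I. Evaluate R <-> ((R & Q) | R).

⊤

R & Q = I & I = I
(R & Q) | R = I | I = I
R <-> ((R & Q) | R) = I <-> I = ⊤  [1 − |½−½|]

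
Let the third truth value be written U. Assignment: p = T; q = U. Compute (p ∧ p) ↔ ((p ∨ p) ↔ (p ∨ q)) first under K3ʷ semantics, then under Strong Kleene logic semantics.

U; T

In K3ʷ: p ∧ p = T ∧ T = T
p ∨ p = T ∨ T = T
p ∨ q = T ∨ U = U
(p ∨ p) ↔ (p ∨ q) = T ↔ U = U
(p ∧ p) ↔ ((p ∨ p) ↔ (p ∨ q)) = T ↔ U = U
In Strong Kleene logic: p ∧ p = T ∧ T = T
p ∨ p = T ∨ T = T
p ∨ q = T ∨ U = T
(p ∨ p) ↔ (p ∨ q) = T ↔ T = T
(p ∧ p) ↔ ((p ∨ p) ↔ (p ∨ q)) = T ↔ T = T
They differ because K3ʷ and Strong Kleene logic treat U differently under the binary connectives.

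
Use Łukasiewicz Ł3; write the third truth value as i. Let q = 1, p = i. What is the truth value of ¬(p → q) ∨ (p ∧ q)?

i

p → q = i → 1 = 1  [min(1, 1−½+1)]
¬(p → q) = ¬1 = 0
p ∧ q = i ∧ 1 = i
¬(p → q) ∨ (p ∧ q) = 0 ∨ i = i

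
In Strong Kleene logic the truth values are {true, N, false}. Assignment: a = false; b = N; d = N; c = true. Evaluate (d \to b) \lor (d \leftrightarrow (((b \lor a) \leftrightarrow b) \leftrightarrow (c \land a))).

N

d \to b = N \to N = N
b \lor a = N \lor false = N
(b \lor a) \leftrightarrow b = N \leftrightarrow N = N
c \land a = true \land false = false
((b \lor a) \leftrightarrow b) \leftrightarrow (c \land a) = N \leftrightarrow false = N
d \leftrightarrow (((b \lor a) \leftrightarrow b) \leftrightarrow (c \land a)) = N \leftrightarrow N = N
(d \to b) \lor (d \leftrightarrow (((b \lor a) \leftrightarrow b) \leftrightarrow (c \land a))) = N \lor N = N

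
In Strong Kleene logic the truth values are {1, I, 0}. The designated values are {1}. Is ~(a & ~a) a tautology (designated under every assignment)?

No

Countermodel: a=I gives I, which is not designated.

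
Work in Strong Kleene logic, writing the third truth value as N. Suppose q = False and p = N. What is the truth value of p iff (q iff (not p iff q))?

N

not p = not N = N
not p iff q = N iff False = N
q iff (not p iff q) = False iff N = N
p iff (q iff (not p iff q)) = N iff N = N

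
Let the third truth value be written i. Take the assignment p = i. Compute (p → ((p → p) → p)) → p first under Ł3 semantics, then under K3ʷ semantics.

i; i

In Ł3: p → p = i → i = T
(p → p) → p = T → i = i
p → ((p → p) → p) = i → i = T
(p → ((p → p) → p)) → p = T → i = i
In K3ʷ: p → p = i → i = i  [any arg is the third value ⇒ result is the third value]
(p → p) → p = i → i = i
p → ((p → p) → p) = i → i = i
(p → ((p → p) → p)) → p = i → i = i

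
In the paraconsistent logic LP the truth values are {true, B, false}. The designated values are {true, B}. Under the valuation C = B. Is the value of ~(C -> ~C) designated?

~C = ~B = B
C -> ~C = B -> B = B
~(C -> ~C) = ~B = B
B ∈ {true, B}.

Yes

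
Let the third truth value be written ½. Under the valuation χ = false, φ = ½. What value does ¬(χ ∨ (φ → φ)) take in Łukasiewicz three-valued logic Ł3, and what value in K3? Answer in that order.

false; ½

In Łukasiewicz three-valued logic Ł3: φ → φ = ½ → ½ = true  [min(1, 1−½+½)]
χ ∨ (φ → φ) = false ∨ true = true
¬(χ ∨ (φ → φ)) = ¬true = false
In K3: φ → φ = ½ → ½ = ½
χ ∨ (φ → φ) = false ∨ ½ = ½
¬(χ ∨ (φ → φ)) = ¬½ = ½
They differ because Łukasiewicz three-valued logic Ł3 and K3 treat ½ differently under implication.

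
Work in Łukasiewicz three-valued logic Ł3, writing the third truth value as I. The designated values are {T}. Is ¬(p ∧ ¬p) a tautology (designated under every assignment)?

Countermodel: p=I gives I, which is not designated.

No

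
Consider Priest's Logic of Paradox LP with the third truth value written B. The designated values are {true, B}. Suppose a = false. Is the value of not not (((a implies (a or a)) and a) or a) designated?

a or a = false or false = false
a implies (a or a) = false implies false = true
(a implies (a or a)) and a = true and false = false
((a implies (a or a)) and a) or a = false or false = false
not (((a implies (a or a)) and a) or a) = not false = true
not not (((a implies (a or a)) and a) or a) = not true = false
false ∉ {true, B}.

No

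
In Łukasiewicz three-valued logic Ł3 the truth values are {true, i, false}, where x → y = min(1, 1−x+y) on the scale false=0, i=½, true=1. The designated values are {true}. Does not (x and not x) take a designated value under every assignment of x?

Countermodel: x=i gives i, which is not designated.

No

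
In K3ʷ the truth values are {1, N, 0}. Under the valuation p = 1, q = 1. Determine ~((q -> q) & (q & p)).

0

q -> q = 1 -> 1 = 1
q & p = 1 & 1 = 1
(q -> q) & (q & p) = 1 & 1 = 1
~((q -> q) & (q & p)) = ~1 = 0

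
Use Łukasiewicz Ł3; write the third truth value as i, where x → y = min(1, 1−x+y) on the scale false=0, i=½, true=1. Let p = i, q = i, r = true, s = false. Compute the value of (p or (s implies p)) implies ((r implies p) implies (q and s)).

i

s implies p = false implies i = true
p or (s implies p) = i or true = true
r implies p = true implies i = i
q and s = i and false = false
(r implies p) implies (q and s) = i implies false = i
(p or (s implies p)) implies ((r implies p) implies (q and s)) = true implies i = i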